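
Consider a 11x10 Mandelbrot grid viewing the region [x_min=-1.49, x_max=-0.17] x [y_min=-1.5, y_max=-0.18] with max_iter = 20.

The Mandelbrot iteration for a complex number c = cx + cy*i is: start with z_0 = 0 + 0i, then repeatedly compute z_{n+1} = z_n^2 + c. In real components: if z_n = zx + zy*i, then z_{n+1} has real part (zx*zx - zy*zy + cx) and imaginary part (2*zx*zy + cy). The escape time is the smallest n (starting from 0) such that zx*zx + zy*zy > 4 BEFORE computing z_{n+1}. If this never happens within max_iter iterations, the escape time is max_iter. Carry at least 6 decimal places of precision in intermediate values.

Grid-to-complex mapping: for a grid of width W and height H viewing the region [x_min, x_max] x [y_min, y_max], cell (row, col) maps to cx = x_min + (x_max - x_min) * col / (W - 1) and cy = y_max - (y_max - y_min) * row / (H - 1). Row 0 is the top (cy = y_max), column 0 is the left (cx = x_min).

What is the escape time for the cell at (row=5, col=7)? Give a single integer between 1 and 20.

Answer: 4

Derivation:
z_0 = 0 + 0i, c = -0.5660 + -0.9133i
Iter 1: z = -0.5660 + -0.9133i, |z|^2 = 1.1545
Iter 2: z = -1.0798 + 0.1206i, |z|^2 = 1.1805
Iter 3: z = 0.5855 + -1.1737i, |z|^2 = 1.7204
Iter 4: z = -1.6008 + -2.2877i, |z|^2 = 7.7960
Escaped at iteration 4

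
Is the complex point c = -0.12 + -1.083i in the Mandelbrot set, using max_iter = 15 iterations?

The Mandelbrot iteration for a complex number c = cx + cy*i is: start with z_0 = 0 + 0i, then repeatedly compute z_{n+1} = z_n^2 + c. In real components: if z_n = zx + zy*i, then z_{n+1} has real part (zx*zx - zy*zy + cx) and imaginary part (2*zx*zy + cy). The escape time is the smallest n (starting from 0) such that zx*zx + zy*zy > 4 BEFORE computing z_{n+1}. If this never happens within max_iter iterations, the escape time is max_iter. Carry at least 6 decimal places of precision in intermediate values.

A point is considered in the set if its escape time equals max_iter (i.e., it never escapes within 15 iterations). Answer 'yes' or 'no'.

z_0 = 0 + 0i, c = -0.1200 + -1.0830i
Iter 1: z = -0.1200 + -1.0830i, |z|^2 = 1.1873
Iter 2: z = -1.2785 + -0.8231i, |z|^2 = 2.3120
Iter 3: z = 0.8371 + 1.0216i, |z|^2 = 1.7444
Iter 4: z = -0.4630 + 0.6273i, |z|^2 = 0.6079
Iter 5: z = -0.2992 + -1.6638i, |z|^2 = 2.8579
Iter 6: z = -2.7989 + -0.0875i, |z|^2 = 7.8414
Escaped at iteration 6

Answer: no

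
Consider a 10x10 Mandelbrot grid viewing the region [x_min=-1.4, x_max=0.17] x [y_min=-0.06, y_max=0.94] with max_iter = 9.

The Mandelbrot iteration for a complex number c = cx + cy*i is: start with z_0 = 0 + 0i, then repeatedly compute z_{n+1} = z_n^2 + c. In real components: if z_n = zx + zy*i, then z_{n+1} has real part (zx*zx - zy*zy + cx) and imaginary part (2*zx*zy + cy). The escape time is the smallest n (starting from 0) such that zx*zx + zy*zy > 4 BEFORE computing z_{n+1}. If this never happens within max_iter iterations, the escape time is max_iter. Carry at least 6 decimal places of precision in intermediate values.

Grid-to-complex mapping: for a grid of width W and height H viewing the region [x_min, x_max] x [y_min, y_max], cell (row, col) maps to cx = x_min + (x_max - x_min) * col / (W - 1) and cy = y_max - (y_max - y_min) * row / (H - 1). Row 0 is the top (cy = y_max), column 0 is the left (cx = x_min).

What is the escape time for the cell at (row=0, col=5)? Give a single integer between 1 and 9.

Answer: 4

Derivation:
z_0 = 0 + 0i, c = -0.5278 + 0.9400i
Iter 1: z = -0.5278 + 0.9400i, |z|^2 = 1.1621
Iter 2: z = -1.1328 + -0.0522i, |z|^2 = 1.2860
Iter 3: z = 0.7528 + 1.0583i, |z|^2 = 1.6867
Iter 4: z = -1.0811 + 2.5334i, |z|^2 = 7.5869
Escaped at iteration 4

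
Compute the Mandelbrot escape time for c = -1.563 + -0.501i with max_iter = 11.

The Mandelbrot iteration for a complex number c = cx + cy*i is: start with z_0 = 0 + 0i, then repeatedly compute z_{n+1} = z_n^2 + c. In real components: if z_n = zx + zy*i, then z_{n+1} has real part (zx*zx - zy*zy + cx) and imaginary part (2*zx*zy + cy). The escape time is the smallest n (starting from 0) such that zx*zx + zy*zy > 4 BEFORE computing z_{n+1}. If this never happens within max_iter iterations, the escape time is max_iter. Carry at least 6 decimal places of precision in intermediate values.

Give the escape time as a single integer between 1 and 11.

z_0 = 0 + 0i, c = -1.5630 + -0.5010i
Iter 1: z = -1.5630 + -0.5010i, |z|^2 = 2.6940
Iter 2: z = 0.6290 + 1.0651i, |z|^2 = 1.5301
Iter 3: z = -2.3019 + 0.8389i, |z|^2 = 6.0024
Escaped at iteration 3

Answer: 3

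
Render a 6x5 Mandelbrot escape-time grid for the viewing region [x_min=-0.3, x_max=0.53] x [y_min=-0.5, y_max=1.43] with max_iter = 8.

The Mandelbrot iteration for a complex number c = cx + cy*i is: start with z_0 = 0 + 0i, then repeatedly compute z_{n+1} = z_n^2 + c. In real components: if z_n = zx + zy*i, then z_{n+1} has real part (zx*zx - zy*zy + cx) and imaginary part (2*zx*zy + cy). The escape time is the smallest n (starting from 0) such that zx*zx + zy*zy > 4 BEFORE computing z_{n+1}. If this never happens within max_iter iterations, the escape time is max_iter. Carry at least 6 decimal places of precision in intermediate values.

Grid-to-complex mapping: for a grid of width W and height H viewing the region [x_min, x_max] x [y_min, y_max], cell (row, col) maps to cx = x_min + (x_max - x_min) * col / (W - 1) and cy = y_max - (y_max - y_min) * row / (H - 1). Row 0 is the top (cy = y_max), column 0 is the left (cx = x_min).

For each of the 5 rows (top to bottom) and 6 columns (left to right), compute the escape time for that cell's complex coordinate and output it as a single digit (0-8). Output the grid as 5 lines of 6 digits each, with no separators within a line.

(row=0, col=0): c = -0.3000 + 1.4300i → escape time 2
(row=0, col=1): c = -0.1340 + 1.4300i → escape time 2
(row=0, col=2): c = 0.0320 + 1.4300i → escape time 2
(row=0, col=3): c = 0.1980 + 1.4300i → escape time 2
(row=0, col=4): c = 0.3640 + 1.4300i → escape time 2
(row=0, col=5): c = 0.5300 + 1.4300i → escape time 2
(row=1, col=0): c = -0.3000 + 0.9475i → escape time 5
(row=1, col=1): c = -0.1340 + 0.9475i → escape time 8
(row=1, col=2): c = 0.0320 + 0.9475i → escape time 6
(row=1, col=3): c = 0.1980 + 0.9475i → escape time 4
(row=1, col=4): c = 0.3640 + 0.9475i → escape time 3
(row=1, col=5): c = 0.5300 + 0.9475i → escape time 3
(row=2, col=0): c = -0.3000 + 0.4650i → escape time 8
(row=2, col=1): c = -0.1340 + 0.4650i → escape time 8
(row=2, col=2): c = 0.0320 + 0.4650i → escape time 8
(row=2, col=3): c = 0.1980 + 0.4650i → escape time 8
(row=2, col=4): c = 0.3640 + 0.4650i → escape time 8
(row=2, col=5): c = 0.5300 + 0.4650i → escape time 4
(row=3, col=0): c = -0.3000 + -0.0175i → escape time 8
(row=3, col=1): c = -0.1340 + -0.0175i → escape time 8
(row=3, col=2): c = 0.0320 + -0.0175i → escape time 8
(row=3, col=3): c = 0.1980 + -0.0175i → escape time 8
(row=3, col=4): c = 0.3640 + -0.0175i → escape time 8
(row=3, col=5): c = 0.5300 + -0.0175i → escape time 5
(row=4, col=0): c = -0.3000 + -0.5000i → escape time 8
(row=4, col=1): c = -0.1340 + -0.5000i → escape time 8
(row=4, col=2): c = 0.0320 + -0.5000i → escape time 8
(row=4, col=3): c = 0.1980 + -0.5000i → escape time 8
(row=4, col=4): c = 0.3640 + -0.5000i → escape time 8
(row=4, col=5): c = 0.5300 + -0.5000i → escape time 4

Answer: 222222
586433
888884
888885
888884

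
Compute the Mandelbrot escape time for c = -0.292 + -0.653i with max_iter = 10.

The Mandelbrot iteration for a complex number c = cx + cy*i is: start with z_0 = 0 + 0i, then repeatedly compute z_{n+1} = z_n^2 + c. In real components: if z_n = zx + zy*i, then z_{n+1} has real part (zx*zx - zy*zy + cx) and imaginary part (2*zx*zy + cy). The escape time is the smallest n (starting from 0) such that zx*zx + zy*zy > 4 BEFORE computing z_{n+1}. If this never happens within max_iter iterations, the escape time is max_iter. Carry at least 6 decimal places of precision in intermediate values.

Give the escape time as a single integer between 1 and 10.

z_0 = 0 + 0i, c = -0.2920 + -0.6530i
Iter 1: z = -0.2920 + -0.6530i, |z|^2 = 0.5117
Iter 2: z = -0.6331 + -0.2716i, |z|^2 = 0.4747
Iter 3: z = 0.0351 + -0.3090i, |z|^2 = 0.0967
Iter 4: z = -0.3863 + -0.6747i, |z|^2 = 0.6044
Iter 5: z = -0.5980 + -0.1318i, |z|^2 = 0.3750
Iter 6: z = 0.0482 + -0.4954i, |z|^2 = 0.2477
Iter 7: z = -0.5351 + -0.7008i, |z|^2 = 0.7774
Iter 8: z = -0.4968 + 0.0969i, |z|^2 = 0.2562
Iter 9: z = -0.0546 + -0.7493i, |z|^2 = 0.5644

Answer: 10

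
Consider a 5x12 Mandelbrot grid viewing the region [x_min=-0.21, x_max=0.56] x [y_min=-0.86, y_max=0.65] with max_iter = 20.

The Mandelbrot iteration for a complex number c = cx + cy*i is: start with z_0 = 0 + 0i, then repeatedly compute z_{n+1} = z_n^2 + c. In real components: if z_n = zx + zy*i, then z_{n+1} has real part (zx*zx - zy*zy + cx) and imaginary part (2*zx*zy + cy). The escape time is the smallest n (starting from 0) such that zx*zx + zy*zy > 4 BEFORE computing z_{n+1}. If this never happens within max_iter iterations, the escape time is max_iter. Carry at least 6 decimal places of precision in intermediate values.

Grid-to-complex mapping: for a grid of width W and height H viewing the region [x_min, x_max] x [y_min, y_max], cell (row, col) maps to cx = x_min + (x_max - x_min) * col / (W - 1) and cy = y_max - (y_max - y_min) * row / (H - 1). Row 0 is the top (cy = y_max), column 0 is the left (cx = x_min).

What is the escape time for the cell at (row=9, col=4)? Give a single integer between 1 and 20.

Answer: 3

Derivation:
z_0 = 0 + 0i, c = 0.5600 + -0.5855i
Iter 1: z = 0.5600 + -0.5855i, |z|^2 = 0.6564
Iter 2: z = 0.5308 + -1.2412i, |z|^2 = 1.8223
Iter 3: z = -0.6987 + -1.9032i, |z|^2 = 4.1103
Escaped at iteration 3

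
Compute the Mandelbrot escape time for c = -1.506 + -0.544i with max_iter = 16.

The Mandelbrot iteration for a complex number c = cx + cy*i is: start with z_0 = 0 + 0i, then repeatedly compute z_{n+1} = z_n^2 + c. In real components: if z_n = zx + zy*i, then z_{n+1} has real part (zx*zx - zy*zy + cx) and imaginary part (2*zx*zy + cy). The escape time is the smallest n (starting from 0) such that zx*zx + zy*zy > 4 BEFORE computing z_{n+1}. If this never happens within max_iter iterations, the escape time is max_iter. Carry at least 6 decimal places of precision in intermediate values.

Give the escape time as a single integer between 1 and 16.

z_0 = 0 + 0i, c = -1.5060 + -0.5440i
Iter 1: z = -1.5060 + -0.5440i, |z|^2 = 2.5640
Iter 2: z = 0.4661 + 1.0945i, |z|^2 = 1.4152
Iter 3: z = -2.4867 + 0.4763i, |z|^2 = 6.4108
Escaped at iteration 3

Answer: 3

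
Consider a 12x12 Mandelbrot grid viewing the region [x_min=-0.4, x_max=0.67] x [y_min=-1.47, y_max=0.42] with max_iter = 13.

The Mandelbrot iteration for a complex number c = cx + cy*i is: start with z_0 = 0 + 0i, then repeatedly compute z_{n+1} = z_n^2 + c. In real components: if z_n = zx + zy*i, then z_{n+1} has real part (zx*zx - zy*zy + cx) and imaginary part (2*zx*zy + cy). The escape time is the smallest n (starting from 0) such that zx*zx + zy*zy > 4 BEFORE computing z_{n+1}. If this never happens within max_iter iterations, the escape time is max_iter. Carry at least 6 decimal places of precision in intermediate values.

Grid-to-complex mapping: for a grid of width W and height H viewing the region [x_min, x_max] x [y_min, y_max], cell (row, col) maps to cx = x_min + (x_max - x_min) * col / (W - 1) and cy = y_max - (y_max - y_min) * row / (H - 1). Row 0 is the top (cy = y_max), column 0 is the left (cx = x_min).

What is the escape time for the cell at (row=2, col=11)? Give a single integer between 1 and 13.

z_0 = 0 + 0i, c = 0.6700 + 0.0764i
Iter 1: z = 0.6700 + 0.0764i, |z|^2 = 0.4547
Iter 2: z = 1.1131 + 0.1787i, |z|^2 = 1.2709
Iter 3: z = 1.8770 + 0.4742i, |z|^2 = 3.7479
Iter 4: z = 3.9683 + 1.8563i, |z|^2 = 19.1932
Escaped at iteration 4

Answer: 4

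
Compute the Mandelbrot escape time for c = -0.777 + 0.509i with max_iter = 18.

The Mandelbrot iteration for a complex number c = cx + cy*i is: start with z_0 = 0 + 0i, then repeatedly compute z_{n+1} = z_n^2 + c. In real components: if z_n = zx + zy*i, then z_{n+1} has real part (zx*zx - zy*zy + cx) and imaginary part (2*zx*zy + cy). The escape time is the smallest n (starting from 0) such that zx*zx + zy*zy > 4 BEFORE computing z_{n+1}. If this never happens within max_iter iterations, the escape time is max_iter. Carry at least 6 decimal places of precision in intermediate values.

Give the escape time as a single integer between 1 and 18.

z_0 = 0 + 0i, c = -0.7770 + 0.5090i
Iter 1: z = -0.7770 + 0.5090i, |z|^2 = 0.8628
Iter 2: z = -0.4324 + -0.2820i, |z|^2 = 0.2664
Iter 3: z = -0.6696 + 0.7528i, |z|^2 = 1.0151
Iter 4: z = -0.8954 + -0.4992i, |z|^2 = 1.0509
Iter 5: z = -0.2244 + 1.4029i, |z|^2 = 2.0186
Iter 6: z = -2.6949 + -0.1207i, |z|^2 = 7.2769
Escaped at iteration 6

Answer: 6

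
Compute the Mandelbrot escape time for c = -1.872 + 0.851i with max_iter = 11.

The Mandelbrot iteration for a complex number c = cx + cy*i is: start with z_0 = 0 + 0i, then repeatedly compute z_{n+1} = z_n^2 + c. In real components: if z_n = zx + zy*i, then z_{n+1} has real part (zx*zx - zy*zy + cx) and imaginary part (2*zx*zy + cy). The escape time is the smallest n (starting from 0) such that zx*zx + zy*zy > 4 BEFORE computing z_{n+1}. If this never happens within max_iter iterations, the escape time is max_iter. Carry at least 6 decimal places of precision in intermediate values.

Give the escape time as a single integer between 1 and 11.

Answer: 1

Derivation:
z_0 = 0 + 0i, c = -1.8720 + 0.8510i
Iter 1: z = -1.8720 + 0.8510i, |z|^2 = 4.2286
Escaped at iteration 1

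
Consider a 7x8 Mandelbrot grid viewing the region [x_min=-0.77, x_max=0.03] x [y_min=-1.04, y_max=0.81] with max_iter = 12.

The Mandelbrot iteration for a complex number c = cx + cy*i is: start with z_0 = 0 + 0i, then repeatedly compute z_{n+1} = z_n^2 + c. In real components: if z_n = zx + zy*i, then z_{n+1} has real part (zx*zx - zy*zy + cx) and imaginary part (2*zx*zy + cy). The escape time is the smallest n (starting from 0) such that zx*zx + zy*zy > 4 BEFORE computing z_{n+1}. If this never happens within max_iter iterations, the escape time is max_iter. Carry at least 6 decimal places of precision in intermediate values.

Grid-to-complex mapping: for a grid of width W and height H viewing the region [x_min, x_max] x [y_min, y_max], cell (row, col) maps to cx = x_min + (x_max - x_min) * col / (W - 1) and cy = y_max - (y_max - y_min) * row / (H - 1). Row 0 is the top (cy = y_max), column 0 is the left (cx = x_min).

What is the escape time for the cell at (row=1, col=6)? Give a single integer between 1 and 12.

Answer: 12

Derivation:
z_0 = 0 + 0i, c = 0.0300 + 0.5457i
Iter 1: z = 0.0300 + 0.5457i, |z|^2 = 0.2987
Iter 2: z = -0.2669 + 0.5785i, |z|^2 = 0.4059
Iter 3: z = -0.2334 + 0.2369i, |z|^2 = 0.1106
Iter 4: z = 0.0283 + 0.4351i, |z|^2 = 0.1901
Iter 5: z = -0.1585 + 0.5704i, |z|^2 = 0.3505
Iter 6: z = -0.2702 + 0.3649i, |z|^2 = 0.2061
Iter 7: z = -0.0301 + 0.3485i, |z|^2 = 0.1224
Iter 8: z = -0.0906 + 0.5247i, |z|^2 = 0.2835
Iter 9: z = -0.2371 + 0.4507i, |z|^2 = 0.2593
Iter 10: z = -0.1169 + 0.3320i, |z|^2 = 0.1239
Iter 11: z = -0.0666 + 0.4681i, |z|^2 = 0.2236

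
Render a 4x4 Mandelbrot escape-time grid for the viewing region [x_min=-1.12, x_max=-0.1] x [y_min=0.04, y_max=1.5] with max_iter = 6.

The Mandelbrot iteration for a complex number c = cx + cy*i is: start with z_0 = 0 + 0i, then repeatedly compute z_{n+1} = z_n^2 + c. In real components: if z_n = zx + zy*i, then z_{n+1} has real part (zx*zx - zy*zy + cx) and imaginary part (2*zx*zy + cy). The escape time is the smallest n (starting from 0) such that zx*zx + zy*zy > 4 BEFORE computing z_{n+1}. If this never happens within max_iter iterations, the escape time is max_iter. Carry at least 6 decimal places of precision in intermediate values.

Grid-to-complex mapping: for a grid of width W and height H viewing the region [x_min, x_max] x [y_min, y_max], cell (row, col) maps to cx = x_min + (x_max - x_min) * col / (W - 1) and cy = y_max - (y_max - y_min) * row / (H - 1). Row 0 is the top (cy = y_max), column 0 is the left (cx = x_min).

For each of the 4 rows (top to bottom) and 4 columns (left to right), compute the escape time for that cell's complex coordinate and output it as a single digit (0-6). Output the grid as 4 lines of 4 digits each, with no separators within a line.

Answer: 2222
3346
5666
6666

Derivation:
(row=0, col=0): c = -1.1200 + 1.5000i → escape time 2
(row=0, col=1): c = -0.7800 + 1.5000i → escape time 2
(row=0, col=2): c = -0.4400 + 1.5000i → escape time 2
(row=0, col=3): c = -0.1000 + 1.5000i → escape time 2
(row=1, col=0): c = -1.1200 + 1.0133i → escape time 3
(row=1, col=1): c = -0.7800 + 1.0133i → escape time 3
(row=1, col=2): c = -0.4400 + 1.0133i → escape time 4
(row=1, col=3): c = -0.1000 + 1.0133i → escape time 6
(row=2, col=0): c = -1.1200 + 0.5267i → escape time 5
(row=2, col=1): c = -0.7800 + 0.5267i → escape time 6
(row=2, col=2): c = -0.4400 + 0.5267i → escape time 6
(row=2, col=3): c = -0.1000 + 0.5267i → escape time 6
(row=3, col=0): c = -1.1200 + 0.0400i → escape time 6
(row=3, col=1): c = -0.7800 + 0.0400i → escape time 6
(row=3, col=2): c = -0.4400 + 0.0400i → escape time 6
(row=3, col=3): c = -0.1000 + 0.0400i → escape time 6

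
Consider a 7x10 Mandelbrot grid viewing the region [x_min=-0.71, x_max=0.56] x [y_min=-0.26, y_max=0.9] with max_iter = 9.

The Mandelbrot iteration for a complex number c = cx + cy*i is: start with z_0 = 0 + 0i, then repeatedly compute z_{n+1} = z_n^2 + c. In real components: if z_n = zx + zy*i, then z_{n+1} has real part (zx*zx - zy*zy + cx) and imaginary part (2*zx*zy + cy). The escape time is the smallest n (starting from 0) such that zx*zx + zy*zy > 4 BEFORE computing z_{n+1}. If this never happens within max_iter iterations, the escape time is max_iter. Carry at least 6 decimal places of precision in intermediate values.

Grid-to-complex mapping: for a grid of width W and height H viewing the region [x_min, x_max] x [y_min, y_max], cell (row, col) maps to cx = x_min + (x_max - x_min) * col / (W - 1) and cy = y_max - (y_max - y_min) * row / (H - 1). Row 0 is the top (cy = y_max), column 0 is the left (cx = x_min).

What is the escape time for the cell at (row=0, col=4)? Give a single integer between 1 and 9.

Answer: 5

Derivation:
z_0 = 0 + 0i, c = 0.1367 + 0.9000i
Iter 1: z = 0.1367 + 0.9000i, |z|^2 = 0.8287
Iter 2: z = -0.6547 + 1.1460i, |z|^2 = 1.7419
Iter 3: z = -0.7481 + -0.6005i, |z|^2 = 0.9202
Iter 4: z = 0.3357 + 1.7984i, |z|^2 = 3.3469
Iter 5: z = -2.9848 + 2.1075i, |z|^2 = 13.3509
Escaped at iteration 5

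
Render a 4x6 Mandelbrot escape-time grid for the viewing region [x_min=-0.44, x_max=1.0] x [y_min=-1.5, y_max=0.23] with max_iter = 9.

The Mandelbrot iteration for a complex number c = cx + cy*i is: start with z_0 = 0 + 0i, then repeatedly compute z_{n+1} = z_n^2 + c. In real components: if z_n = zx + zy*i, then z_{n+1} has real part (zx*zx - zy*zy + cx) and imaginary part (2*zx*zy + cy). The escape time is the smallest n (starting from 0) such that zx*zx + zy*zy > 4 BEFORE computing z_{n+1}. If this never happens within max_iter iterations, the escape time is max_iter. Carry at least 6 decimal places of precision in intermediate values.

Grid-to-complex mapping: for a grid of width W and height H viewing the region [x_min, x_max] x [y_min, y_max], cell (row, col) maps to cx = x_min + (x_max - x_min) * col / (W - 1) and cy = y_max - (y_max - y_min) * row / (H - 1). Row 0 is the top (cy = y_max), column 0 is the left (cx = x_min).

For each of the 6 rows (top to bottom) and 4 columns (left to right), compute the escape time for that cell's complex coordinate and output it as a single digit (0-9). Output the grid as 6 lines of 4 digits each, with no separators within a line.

Answer: 9952
9952
9952
6932
3322
2222

Derivation:
(row=0, col=0): c = -0.4400 + 0.2300i → escape time 9
(row=0, col=1): c = 0.0400 + 0.2300i → escape time 9
(row=0, col=2): c = 0.5200 + 0.2300i → escape time 5
(row=0, col=3): c = 1.0000 + 0.2300i → escape time 2
(row=1, col=0): c = -0.4400 + -0.1160i → escape time 9
(row=1, col=1): c = 0.0400 + -0.1160i → escape time 9
(row=1, col=2): c = 0.5200 + -0.1160i → escape time 5
(row=1, col=3): c = 1.0000 + -0.1160i → escape time 2
(row=2, col=0): c = -0.4400 + -0.4620i → escape time 9
(row=2, col=1): c = 0.0400 + -0.4620i → escape time 9
(row=2, col=2): c = 0.5200 + -0.4620i → escape time 5
(row=2, col=3): c = 1.0000 + -0.4620i → escape time 2
(row=3, col=0): c = -0.4400 + -0.8080i → escape time 6
(row=3, col=1): c = 0.0400 + -0.8080i → escape time 9
(row=3, col=2): c = 0.5200 + -0.8080i → escape time 3
(row=3, col=3): c = 1.0000 + -0.8080i → escape time 2
(row=4, col=0): c = -0.4400 + -1.1540i → escape time 3
(row=4, col=1): c = 0.0400 + -1.1540i → escape time 3
(row=4, col=2): c = 0.5200 + -1.1540i → escape time 2
(row=4, col=3): c = 1.0000 + -1.1540i → escape time 2
(row=5, col=0): c = -0.4400 + -1.5000i → escape time 2
(row=5, col=1): c = 0.0400 + -1.5000i → escape time 2
(row=5, col=2): c = 0.5200 + -1.5000i → escape time 2
(row=5, col=3): c = 1.0000 + -1.5000i → escape time 2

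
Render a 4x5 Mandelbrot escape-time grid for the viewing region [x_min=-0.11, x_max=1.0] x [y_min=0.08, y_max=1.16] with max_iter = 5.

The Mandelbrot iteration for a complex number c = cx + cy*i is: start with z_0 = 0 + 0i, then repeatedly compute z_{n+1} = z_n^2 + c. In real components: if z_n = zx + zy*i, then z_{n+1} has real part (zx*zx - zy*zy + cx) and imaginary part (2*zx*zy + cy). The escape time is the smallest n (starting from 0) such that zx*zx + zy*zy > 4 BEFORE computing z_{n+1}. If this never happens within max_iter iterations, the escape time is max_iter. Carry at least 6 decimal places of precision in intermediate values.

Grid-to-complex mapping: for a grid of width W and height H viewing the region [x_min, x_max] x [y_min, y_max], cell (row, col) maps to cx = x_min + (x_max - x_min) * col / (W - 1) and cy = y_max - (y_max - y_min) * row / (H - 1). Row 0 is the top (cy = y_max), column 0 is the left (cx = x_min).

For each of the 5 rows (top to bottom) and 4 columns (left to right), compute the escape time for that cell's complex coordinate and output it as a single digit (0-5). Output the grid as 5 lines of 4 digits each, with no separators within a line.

Answer: 4222
5422
5532
5542
5542

Derivation:
(row=0, col=0): c = -0.1100 + 1.1600i → escape time 4
(row=0, col=1): c = 0.2600 + 1.1600i → escape time 2
(row=0, col=2): c = 0.6300 + 1.1600i → escape time 2
(row=0, col=3): c = 1.0000 + 1.1600i → escape time 2
(row=1, col=0): c = -0.1100 + 0.8900i → escape time 5
(row=1, col=1): c = 0.2600 + 0.8900i → escape time 4
(row=1, col=2): c = 0.6300 + 0.8900i → escape time 2
(row=1, col=3): c = 1.0000 + 0.8900i → escape time 2
(row=2, col=0): c = -0.1100 + 0.6200i → escape time 5
(row=2, col=1): c = 0.2600 + 0.6200i → escape time 5
(row=2, col=2): c = 0.6300 + 0.6200i → escape time 3
(row=2, col=3): c = 1.0000 + 0.6200i → escape time 2
(row=3, col=0): c = -0.1100 + 0.3500i → escape time 5
(row=3, col=1): c = 0.2600 + 0.3500i → escape time 5
(row=3, col=2): c = 0.6300 + 0.3500i → escape time 4
(row=3, col=3): c = 1.0000 + 0.3500i → escape time 2
(row=4, col=0): c = -0.1100 + 0.0800i → escape time 5
(row=4, col=1): c = 0.2600 + 0.0800i → escape time 5
(row=4, col=2): c = 0.6300 + 0.0800i → escape time 4
(row=4, col=3): c = 1.0000 + 0.0800i → escape time 2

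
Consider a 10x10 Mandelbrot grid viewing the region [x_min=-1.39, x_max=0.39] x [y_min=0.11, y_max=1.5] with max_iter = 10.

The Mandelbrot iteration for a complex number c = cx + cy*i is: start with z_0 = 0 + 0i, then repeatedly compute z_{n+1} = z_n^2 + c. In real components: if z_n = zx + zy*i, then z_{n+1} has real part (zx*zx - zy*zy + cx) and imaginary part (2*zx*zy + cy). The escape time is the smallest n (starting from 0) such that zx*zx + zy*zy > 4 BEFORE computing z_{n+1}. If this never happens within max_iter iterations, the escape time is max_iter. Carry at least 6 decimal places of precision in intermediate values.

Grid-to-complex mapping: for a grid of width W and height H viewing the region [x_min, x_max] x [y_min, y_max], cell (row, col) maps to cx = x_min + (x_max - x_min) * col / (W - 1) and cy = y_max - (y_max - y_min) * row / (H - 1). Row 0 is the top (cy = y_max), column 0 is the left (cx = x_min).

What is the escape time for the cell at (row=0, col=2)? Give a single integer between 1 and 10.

Answer: 2

Derivation:
z_0 = 0 + 0i, c = -0.9944 + 1.5000i
Iter 1: z = -0.9944 + 1.5000i, |z|^2 = 3.2389
Iter 2: z = -2.2555 + -1.4833i, |z|^2 = 7.2877
Escaped at iteration 2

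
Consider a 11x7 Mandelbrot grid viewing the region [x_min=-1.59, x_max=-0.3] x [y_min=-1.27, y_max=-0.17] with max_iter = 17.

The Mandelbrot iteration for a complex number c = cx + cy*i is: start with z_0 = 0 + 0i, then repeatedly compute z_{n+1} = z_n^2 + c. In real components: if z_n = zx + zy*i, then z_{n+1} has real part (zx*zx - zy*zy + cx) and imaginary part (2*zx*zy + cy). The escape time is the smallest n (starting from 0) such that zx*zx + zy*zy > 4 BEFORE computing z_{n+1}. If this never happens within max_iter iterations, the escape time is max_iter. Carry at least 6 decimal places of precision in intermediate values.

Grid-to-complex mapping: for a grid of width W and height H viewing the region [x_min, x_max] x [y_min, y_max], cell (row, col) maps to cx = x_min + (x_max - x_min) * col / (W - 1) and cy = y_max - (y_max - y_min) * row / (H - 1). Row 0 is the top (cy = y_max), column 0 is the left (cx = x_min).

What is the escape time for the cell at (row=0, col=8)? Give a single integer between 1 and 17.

Answer: 17

Derivation:
z_0 = 0 + 0i, c = -0.5580 + -0.1700i
Iter 1: z = -0.5580 + -0.1700i, |z|^2 = 0.3403
Iter 2: z = -0.2755 + 0.0197i, |z|^2 = 0.0763
Iter 3: z = -0.4825 + -0.1809i, |z|^2 = 0.2655
Iter 4: z = -0.3579 + 0.0045i, |z|^2 = 0.1281
Iter 5: z = -0.4299 + -0.1732i, |z|^2 = 0.2148
Iter 6: z = -0.4032 + -0.0210i, |z|^2 = 0.1630
Iter 7: z = -0.3959 + -0.1530i, |z|^2 = 0.1801
Iter 8: z = -0.4247 + -0.0488i, |z|^2 = 0.1828
Iter 9: z = -0.3800 + -0.1285i, |z|^2 = 0.1609
Iter 10: z = -0.4301 + -0.0723i, |z|^2 = 0.1902
Iter 11: z = -0.3782 + -0.1078i, |z|^2 = 0.1547
Iter 12: z = -0.4266 + -0.0885i, |z|^2 = 0.1898
Iter 13: z = -0.3839 + -0.0945i, |z|^2 = 0.1563
Iter 14: z = -0.4196 + -0.0974i, |z|^2 = 0.1855
Iter 15: z = -0.3914 + -0.0882i, |z|^2 = 0.1610
Iter 16: z = -0.4126 + -0.1009i, |z|^2 = 0.1804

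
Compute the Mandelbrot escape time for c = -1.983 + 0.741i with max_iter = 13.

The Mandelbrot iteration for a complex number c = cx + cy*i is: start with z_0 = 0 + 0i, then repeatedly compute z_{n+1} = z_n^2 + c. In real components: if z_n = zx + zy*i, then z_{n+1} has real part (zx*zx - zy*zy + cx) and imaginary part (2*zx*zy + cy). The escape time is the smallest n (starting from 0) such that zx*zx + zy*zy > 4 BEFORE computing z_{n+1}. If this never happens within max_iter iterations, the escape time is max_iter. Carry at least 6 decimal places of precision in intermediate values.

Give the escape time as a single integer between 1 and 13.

Answer: 1

Derivation:
z_0 = 0 + 0i, c = -1.9830 + 0.7410i
Iter 1: z = -1.9830 + 0.7410i, |z|^2 = 4.4814
Escaped at iteration 1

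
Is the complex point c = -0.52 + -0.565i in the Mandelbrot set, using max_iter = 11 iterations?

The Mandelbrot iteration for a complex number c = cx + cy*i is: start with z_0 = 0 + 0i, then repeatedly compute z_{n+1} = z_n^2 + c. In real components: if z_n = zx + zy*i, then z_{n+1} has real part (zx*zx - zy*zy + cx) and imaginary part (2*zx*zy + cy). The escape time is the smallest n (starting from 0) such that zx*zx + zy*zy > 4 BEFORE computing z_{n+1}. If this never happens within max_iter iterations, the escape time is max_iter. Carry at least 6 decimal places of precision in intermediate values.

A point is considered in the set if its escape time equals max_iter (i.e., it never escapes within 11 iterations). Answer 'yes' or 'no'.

Answer: yes

Derivation:
z_0 = 0 + 0i, c = -0.5200 + -0.5650i
Iter 1: z = -0.5200 + -0.5650i, |z|^2 = 0.5896
Iter 2: z = -0.5688 + 0.0226i, |z|^2 = 0.3241
Iter 3: z = -0.1969 + -0.5907i, |z|^2 = 0.3877
Iter 4: z = -0.8302 + -0.3323i, |z|^2 = 0.7996
Iter 5: z = 0.0587 + -0.0132i, |z|^2 = 0.0036
Iter 6: z = -0.5167 + -0.5666i, |z|^2 = 0.5880
Iter 7: z = -0.5740 + 0.0205i, |z|^2 = 0.3299
Iter 8: z = -0.1910 + -0.5885i, |z|^2 = 0.3829
Iter 9: z = -0.8299 + -0.3402i, |z|^2 = 0.8045
Iter 10: z = 0.0530 + -0.0003i, |z|^2 = 0.0028
Did not escape in 11 iterations → in set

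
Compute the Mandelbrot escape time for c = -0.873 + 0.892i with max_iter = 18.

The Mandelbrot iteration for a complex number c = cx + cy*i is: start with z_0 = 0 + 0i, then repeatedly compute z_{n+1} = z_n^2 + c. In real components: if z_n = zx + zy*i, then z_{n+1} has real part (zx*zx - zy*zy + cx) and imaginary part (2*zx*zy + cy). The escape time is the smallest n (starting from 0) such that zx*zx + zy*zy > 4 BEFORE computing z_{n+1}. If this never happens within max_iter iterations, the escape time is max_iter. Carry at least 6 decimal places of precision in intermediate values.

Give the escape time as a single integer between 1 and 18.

Answer: 3

Derivation:
z_0 = 0 + 0i, c = -0.8730 + 0.8920i
Iter 1: z = -0.8730 + 0.8920i, |z|^2 = 1.5578
Iter 2: z = -0.9065 + -0.6654i, |z|^2 = 1.2646
Iter 3: z = -0.4940 + 2.0985i, |z|^2 = 4.6476
Escaped at iteration 3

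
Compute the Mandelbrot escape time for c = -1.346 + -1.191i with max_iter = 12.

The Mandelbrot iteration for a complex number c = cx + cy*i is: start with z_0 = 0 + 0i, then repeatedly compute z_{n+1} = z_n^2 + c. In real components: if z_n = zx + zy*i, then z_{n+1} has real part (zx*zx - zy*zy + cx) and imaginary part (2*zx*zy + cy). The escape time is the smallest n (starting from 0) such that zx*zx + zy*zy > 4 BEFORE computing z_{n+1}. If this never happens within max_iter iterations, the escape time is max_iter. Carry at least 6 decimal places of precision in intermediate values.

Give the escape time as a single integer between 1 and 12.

Answer: 2

Derivation:
z_0 = 0 + 0i, c = -1.3460 + -1.1910i
Iter 1: z = -1.3460 + -1.1910i, |z|^2 = 3.2302
Iter 2: z = -0.9528 + 2.0152i, |z|^2 = 4.9687
Escaped at iteration 2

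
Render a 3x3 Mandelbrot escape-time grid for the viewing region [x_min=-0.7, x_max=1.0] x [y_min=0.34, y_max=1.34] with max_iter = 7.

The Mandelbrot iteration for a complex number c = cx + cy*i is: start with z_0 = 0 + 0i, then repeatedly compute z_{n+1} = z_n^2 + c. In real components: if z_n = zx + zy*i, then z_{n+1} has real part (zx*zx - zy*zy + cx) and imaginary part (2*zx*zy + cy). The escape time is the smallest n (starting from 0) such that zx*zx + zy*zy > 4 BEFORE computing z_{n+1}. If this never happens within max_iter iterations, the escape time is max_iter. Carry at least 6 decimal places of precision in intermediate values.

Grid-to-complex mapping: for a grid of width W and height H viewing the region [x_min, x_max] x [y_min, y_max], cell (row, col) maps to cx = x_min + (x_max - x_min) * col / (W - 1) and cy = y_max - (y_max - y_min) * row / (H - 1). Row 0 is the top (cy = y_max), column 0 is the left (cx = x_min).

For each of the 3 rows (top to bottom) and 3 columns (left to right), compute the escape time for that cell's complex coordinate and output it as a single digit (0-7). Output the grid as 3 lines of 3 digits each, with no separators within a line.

Answer: 222
452
772

Derivation:
(row=0, col=0): c = -0.7000 + 1.3400i → escape time 2
(row=0, col=1): c = 0.1500 + 1.3400i → escape time 2
(row=0, col=2): c = 1.0000 + 1.3400i → escape time 2
(row=1, col=0): c = -0.7000 + 0.8400i → escape time 4
(row=1, col=1): c = 0.1500 + 0.8400i → escape time 5
(row=1, col=2): c = 1.0000 + 0.8400i → escape time 2
(row=2, col=0): c = -0.7000 + 0.3400i → escape time 7
(row=2, col=1): c = 0.1500 + 0.3400i → escape time 7
(row=2, col=2): c = 1.0000 + 0.3400i → escape time 2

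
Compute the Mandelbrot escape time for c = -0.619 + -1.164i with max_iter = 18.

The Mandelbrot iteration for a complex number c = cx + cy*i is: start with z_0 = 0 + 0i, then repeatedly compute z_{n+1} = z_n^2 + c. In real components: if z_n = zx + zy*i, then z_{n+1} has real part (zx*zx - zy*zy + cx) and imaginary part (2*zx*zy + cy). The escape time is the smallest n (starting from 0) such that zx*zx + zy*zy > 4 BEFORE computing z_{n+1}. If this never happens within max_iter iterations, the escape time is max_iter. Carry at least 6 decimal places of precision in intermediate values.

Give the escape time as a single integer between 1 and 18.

z_0 = 0 + 0i, c = -0.6190 + -1.1640i
Iter 1: z = -0.6190 + -1.1640i, |z|^2 = 1.7381
Iter 2: z = -1.5907 + 0.2770i, |z|^2 = 2.6072
Iter 3: z = 1.8347 + -2.0454i, |z|^2 = 7.5496
Escaped at iteration 3

Answer: 3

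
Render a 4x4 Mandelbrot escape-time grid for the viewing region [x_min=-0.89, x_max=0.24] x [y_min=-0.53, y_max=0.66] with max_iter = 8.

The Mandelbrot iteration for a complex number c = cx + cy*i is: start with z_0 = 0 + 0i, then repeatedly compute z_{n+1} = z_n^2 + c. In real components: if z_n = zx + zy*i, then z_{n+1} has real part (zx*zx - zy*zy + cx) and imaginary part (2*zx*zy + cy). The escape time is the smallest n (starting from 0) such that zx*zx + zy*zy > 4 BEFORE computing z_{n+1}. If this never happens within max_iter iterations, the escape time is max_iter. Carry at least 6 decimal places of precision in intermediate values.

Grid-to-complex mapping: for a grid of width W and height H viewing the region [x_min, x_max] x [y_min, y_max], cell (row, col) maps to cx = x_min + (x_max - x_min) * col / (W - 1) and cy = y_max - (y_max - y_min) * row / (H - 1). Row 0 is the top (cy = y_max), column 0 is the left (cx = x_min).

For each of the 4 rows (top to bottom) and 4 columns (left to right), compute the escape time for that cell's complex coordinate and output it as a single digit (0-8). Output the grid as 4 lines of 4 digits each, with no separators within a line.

(row=0, col=0): c = -0.8900 + 0.6600i → escape time 4
(row=0, col=1): c = -0.5133 + 0.6600i → escape time 8
(row=0, col=2): c = -0.1367 + 0.6600i → escape time 8
(row=0, col=3): c = 0.2400 + 0.6600i → escape time 7
(row=1, col=0): c = -0.8900 + 0.2633i → escape time 8
(row=1, col=1): c = -0.5133 + 0.2633i → escape time 8
(row=1, col=2): c = -0.1367 + 0.2633i → escape time 8
(row=1, col=3): c = 0.2400 + 0.2633i → escape time 8
(row=2, col=0): c = -0.8900 + -0.1333i → escape time 8
(row=2, col=1): c = -0.5133 + -0.1333i → escape time 8
(row=2, col=2): c = -0.1367 + -0.1333i → escape time 8
(row=2, col=3): c = 0.2400 + -0.1333i → escape time 8
(row=3, col=0): c = -0.8900 + -0.5300i → escape time 5
(row=3, col=1): c = -0.5133 + -0.5300i → escape time 8
(row=3, col=2): c = -0.1367 + -0.5300i → escape time 8
(row=3, col=3): c = 0.2400 + -0.5300i → escape time 8

Answer: 4887
8888
8888
5888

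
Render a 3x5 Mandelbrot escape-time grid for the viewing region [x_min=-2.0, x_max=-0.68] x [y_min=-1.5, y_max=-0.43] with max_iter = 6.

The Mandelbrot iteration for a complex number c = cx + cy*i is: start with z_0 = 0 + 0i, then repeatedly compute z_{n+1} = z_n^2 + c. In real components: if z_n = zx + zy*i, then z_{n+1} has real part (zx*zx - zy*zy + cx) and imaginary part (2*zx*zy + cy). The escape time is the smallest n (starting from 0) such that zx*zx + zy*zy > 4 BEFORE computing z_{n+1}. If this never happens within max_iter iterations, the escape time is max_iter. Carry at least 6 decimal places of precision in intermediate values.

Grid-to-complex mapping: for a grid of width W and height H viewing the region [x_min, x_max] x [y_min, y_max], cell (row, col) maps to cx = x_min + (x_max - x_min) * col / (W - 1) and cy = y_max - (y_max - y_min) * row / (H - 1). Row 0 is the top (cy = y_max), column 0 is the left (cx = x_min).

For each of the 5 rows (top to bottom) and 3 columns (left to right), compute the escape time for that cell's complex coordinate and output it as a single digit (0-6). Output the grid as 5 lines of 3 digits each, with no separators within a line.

Answer: 156
135
134
123
112

Derivation:
(row=0, col=0): c = -2.0000 + -0.4300i → escape time 1
(row=0, col=1): c = -1.3400 + -0.4300i → escape time 5
(row=0, col=2): c = -0.6800 + -0.4300i → escape time 6
(row=1, col=0): c = -2.0000 + -0.6975i → escape time 1
(row=1, col=1): c = -1.3400 + -0.6975i → escape time 3
(row=1, col=2): c = -0.6800 + -0.6975i → escape time 5
(row=2, col=0): c = -2.0000 + -0.9650i → escape time 1
(row=2, col=1): c = -1.3400 + -0.9650i → escape time 3
(row=2, col=2): c = -0.6800 + -0.9650i → escape time 4
(row=3, col=0): c = -2.0000 + -1.2325i → escape time 1
(row=3, col=1): c = -1.3400 + -1.2325i → escape time 2
(row=3, col=2): c = -0.6800 + -1.2325i → escape time 3
(row=4, col=0): c = -2.0000 + -1.5000i → escape time 1
(row=4, col=1): c = -1.3400 + -1.5000i → escape time 1
(row=4, col=2): c = -0.6800 + -1.5000i → escape time 2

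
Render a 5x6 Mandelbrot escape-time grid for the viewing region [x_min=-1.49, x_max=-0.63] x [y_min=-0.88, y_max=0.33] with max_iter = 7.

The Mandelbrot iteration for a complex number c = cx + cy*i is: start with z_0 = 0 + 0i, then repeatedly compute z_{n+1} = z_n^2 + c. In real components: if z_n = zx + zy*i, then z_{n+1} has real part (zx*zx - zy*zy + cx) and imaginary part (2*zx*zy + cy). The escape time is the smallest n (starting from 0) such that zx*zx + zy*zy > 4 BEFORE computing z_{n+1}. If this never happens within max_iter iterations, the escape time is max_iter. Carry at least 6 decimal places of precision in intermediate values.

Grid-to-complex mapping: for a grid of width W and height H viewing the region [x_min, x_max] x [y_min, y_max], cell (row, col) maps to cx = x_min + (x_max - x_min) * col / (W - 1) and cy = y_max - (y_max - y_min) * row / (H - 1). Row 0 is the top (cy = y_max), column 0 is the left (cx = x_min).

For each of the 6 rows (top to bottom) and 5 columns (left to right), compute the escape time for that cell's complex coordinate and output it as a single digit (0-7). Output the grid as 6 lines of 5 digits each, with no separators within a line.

Answer: 57777
77777
67777
47777
33457
33334

Derivation:
(row=0, col=0): c = -1.4900 + 0.3300i → escape time 5
(row=0, col=1): c = -1.2750 + 0.3300i → escape time 7
(row=0, col=2): c = -1.0600 + 0.3300i → escape time 7
(row=0, col=3): c = -0.8450 + 0.3300i → escape time 7
(row=0, col=4): c = -0.6300 + 0.3300i → escape time 7
(row=1, col=0): c = -1.4900 + 0.0880i → escape time 7
(row=1, col=1): c = -1.2750 + 0.0880i → escape time 7
(row=1, col=2): c = -1.0600 + 0.0880i → escape time 7
(row=1, col=3): c = -0.8450 + 0.0880i → escape time 7
(row=1, col=4): c = -0.6300 + 0.0880i → escape time 7
(row=2, col=0): c = -1.4900 + -0.1540i → escape time 6
(row=2, col=1): c = -1.2750 + -0.1540i → escape time 7
(row=2, col=2): c = -1.0600 + -0.1540i → escape time 7
(row=2, col=3): c = -0.8450 + -0.1540i → escape time 7
(row=2, col=4): c = -0.6300 + -0.1540i → escape time 7
(row=3, col=0): c = -1.4900 + -0.3960i → escape time 4
(row=3, col=1): c = -1.2750 + -0.3960i → escape time 7
(row=3, col=2): c = -1.0600 + -0.3960i → escape time 7
(row=3, col=3): c = -0.8450 + -0.3960i → escape time 7
(row=3, col=4): c = -0.6300 + -0.3960i → escape time 7
(row=4, col=0): c = -1.4900 + -0.6380i → escape time 3
(row=4, col=1): c = -1.2750 + -0.6380i → escape time 3
(row=4, col=2): c = -1.0600 + -0.6380i → escape time 4
(row=4, col=3): c = -0.8450 + -0.6380i → escape time 5
(row=4, col=4): c = -0.6300 + -0.6380i → escape time 7
(row=5, col=0): c = -1.4900 + -0.8800i → escape time 3
(row=5, col=1): c = -1.2750 + -0.8800i → escape time 3
(row=5, col=2): c = -1.0600 + -0.8800i → escape time 3
(row=5, col=3): c = -0.8450 + -0.8800i → escape time 3
(row=5, col=4): c = -0.6300 + -0.8800i → escape time 4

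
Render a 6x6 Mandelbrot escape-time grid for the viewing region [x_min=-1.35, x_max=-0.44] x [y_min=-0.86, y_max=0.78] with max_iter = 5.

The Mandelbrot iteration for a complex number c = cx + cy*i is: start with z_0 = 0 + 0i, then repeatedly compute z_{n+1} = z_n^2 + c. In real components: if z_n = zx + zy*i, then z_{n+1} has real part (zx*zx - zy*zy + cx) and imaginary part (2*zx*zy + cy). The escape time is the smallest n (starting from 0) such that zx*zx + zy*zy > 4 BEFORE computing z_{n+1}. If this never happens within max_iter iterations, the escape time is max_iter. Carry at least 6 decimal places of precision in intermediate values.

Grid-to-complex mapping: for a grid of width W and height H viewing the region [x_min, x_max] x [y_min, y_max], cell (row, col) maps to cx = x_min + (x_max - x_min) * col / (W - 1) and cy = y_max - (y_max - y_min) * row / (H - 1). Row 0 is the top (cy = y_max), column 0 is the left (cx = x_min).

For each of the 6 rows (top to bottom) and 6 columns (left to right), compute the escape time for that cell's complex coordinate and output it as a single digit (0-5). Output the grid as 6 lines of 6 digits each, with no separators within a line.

Answer: 333445
455555
555555
555555
345555
333445

Derivation:
(row=0, col=0): c = -1.3500 + 0.7800i → escape time 3
(row=0, col=1): c = -1.1680 + 0.7800i → escape time 3
(row=0, col=2): c = -0.9860 + 0.7800i → escape time 3
(row=0, col=3): c = -0.8040 + 0.7800i → escape time 4
(row=0, col=4): c = -0.6220 + 0.7800i → escape time 4
(row=0, col=5): c = -0.4400 + 0.7800i → escape time 5
(row=1, col=0): c = -1.3500 + 0.4520i → escape time 4
(row=1, col=1): c = -1.1680 + 0.4520i → escape time 5
(row=1, col=2): c = -0.9860 + 0.4520i → escape time 5
(row=1, col=3): c = -0.8040 + 0.4520i → escape time 5
(row=1, col=4): c = -0.6220 + 0.4520i → escape time 5
(row=1, col=5): c = -0.4400 + 0.4520i → escape time 5
(row=2, col=0): c = -1.3500 + 0.1240i → escape time 5
(row=2, col=1): c = -1.1680 + 0.1240i → escape time 5
(row=2, col=2): c = -0.9860 + 0.1240i → escape time 5
(row=2, col=3): c = -0.8040 + 0.1240i → escape time 5
(row=2, col=4): c = -0.6220 + 0.1240i → escape time 5
(row=2, col=5): c = -0.4400 + 0.1240i → escape time 5
(row=3, col=0): c = -1.3500 + -0.2040i → escape time 5
(row=3, col=1): c = -1.1680 + -0.2040i → escape time 5
(row=3, col=2): c = -0.9860 + -0.2040i → escape time 5
(row=3, col=3): c = -0.8040 + -0.2040i → escape time 5
(row=3, col=4): c = -0.6220 + -0.2040i → escape time 5
(row=3, col=5): c = -0.4400 + -0.2040i → escape time 5
(row=4, col=0): c = -1.3500 + -0.5320i → escape time 3
(row=4, col=1): c = -1.1680 + -0.5320i → escape time 4
(row=4, col=2): c = -0.9860 + -0.5320i → escape time 5
(row=4, col=3): c = -0.8040 + -0.5320i → escape time 5
(row=4, col=4): c = -0.6220 + -0.5320i → escape time 5
(row=4, col=5): c = -0.4400 + -0.5320i → escape time 5
(row=5, col=0): c = -1.3500 + -0.8600i → escape time 3
(row=5, col=1): c = -1.1680 + -0.8600i → escape time 3
(row=5, col=2): c = -0.9860 + -0.8600i → escape time 3
(row=5, col=3): c = -0.8040 + -0.8600i → escape time 4
(row=5, col=4): c = -0.6220 + -0.8600i → escape time 4
(row=5, col=5): c = -0.4400 + -0.8600i → escape time 5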